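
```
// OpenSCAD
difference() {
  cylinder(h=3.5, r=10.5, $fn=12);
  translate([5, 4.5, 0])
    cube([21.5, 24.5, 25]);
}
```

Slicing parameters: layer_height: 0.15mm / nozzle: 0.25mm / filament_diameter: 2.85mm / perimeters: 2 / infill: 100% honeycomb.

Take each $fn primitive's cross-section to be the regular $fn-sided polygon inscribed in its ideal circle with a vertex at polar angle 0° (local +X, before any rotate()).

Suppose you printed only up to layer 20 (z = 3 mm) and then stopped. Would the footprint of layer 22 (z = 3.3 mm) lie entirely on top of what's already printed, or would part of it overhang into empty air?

entirely on top

Compare the two slices. At z = 3: the cylinder: section is a regular 12-gon, circumradius r=10.5 (area = (12/2)·10.500²·sin(360°/12) = 330.75 mm²); the cube at (5, 4.5) is present — its section is the full 21.5×24.5 rectangle (area 526.75 mm²); After the difference (first − rest): starting from the r=10.5 cylinder (330.75 mm²), the 21.5×24.5 cube at (5, 4.5) partially overlaps it — only the 11.50 mm² overlap (of its 526.75 mm²) is removed, clipping the outline — area = 319.25 mm². At z = 3.3: the cylinder: section is a regular 12-gon, circumradius r=10.5 (area = (12/2)·10.500²·sin(360°/12) = 330.75 mm²); the cube at (5, 4.5) is present — its section is the full 21.5×24.5 rectangle (area 526.75 mm²); Taking the first minus the rest: starting from the r=10.5 cylinder (330.75 mm²), the 21.5×24.5 cube at (5, 4.5) partially overlaps it — only the 11.50 mm² overlap (of its 526.75 mm²) is removed, clipping the outline — area = 319.25 mm². Checking containment: the cross-section at z = 3.3 is a subset of the cross-section at z = 3.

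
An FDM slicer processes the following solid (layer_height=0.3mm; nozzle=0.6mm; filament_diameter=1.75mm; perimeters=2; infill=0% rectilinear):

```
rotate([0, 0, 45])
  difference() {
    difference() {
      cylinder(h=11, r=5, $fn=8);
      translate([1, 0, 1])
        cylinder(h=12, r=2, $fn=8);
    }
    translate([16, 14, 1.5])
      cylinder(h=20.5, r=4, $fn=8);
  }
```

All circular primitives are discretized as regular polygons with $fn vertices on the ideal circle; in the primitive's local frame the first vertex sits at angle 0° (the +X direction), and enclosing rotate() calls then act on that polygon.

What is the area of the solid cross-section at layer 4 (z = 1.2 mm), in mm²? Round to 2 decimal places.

59.40 mm²

At z = 1.2 mm: the cylinder: section is a regular 8-gon, circumradius r=5 (area = (8/2)·5.000²·sin(360°/8) = 70.71 mm²); the r=2 cylinder at (1, 0) contributes a regular 8-gon of circumradius 2 (area = (8/2)·2.000²·sin(360°/8) = 11.31 mm²); After the difference (first − rest): starting from the r=5 cylinder (70.71 mm²), the r=2 cylinder at (1, 0) lies wholly inside it (removes its full 11.31 mm² and its 12.25 mm outline becomes a hole wall) — area = 59.40 mm²; the cylinder at (16, 14) does not reach this height (z outside [1.5, 22]); Taking the first minus the rest: none of the subtracted shapes is present at this height, so that combined region is unchanged — area = 59.40 mm²; (rotated 45° about Z; rotation is an isometry so areas/perimeters/island counts are preserved). Overall, the cross-section is one region with 1 hole. Net area = 59.40 mm².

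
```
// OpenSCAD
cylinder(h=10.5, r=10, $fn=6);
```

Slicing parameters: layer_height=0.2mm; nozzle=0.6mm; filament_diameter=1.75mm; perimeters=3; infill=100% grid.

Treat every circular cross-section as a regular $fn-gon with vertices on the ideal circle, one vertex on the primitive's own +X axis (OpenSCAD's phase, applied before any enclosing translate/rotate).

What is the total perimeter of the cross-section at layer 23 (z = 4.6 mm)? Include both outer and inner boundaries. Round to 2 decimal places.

60.00 mm

At z = 4.6 mm: the r=10 cylinder contributes a regular 6-gon of circumradius 10 (perimeter = 2·6·10.000·sin(180°/6) = 60.00 mm). Overall, the cross-section is a single solid region. Total boundary length (outer) = 60.00 mm.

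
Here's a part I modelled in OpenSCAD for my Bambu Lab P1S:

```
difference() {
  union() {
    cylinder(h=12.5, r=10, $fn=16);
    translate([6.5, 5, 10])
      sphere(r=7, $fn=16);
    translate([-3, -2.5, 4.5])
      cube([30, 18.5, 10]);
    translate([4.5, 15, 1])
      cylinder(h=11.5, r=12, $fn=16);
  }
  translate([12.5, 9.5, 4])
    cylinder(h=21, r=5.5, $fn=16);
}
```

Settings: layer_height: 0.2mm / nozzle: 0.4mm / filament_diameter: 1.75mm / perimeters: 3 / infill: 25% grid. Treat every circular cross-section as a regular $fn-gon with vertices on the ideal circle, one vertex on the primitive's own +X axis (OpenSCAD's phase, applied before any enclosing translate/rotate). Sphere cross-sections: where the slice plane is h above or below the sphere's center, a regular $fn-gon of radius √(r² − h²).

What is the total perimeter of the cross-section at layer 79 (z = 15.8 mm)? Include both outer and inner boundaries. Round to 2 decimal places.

24.08 mm

At z = 15.8 mm: the cylinder is absent (z outside [0, 12.5]); the sphere at (6.5, 5): section is a regular 16-gon, circumradius = √(r²−h²) = √(7²−5.8²) = 3.919 (perimeter = 2·16·3.919·sin(180°/16) = 24.47 mm); the cube at (-3, -2.5) is absent (z outside [4.5, 14.5]); the cylinder at (4.5, 15) does not reach this height (z outside [1, 12.5]); Combining (union): only the r=7 sphere at (6.5, 5) is present, so the union is just that shape — boundary = 24.47 mm; the r=5.5 cylinder at (12.5, 9.5) contributes a regular 16-gon of circumradius 5.5 (perimeter = 2·16·5.500·sin(180°/16) = 34.34 mm); Subtracting the remaining from the first: starting from the result so far, the r=5.5 cylinder at (12.5, 9.5) partially overlaps it — only the 6.59 mm² overlap (of its 92.61 mm²) is removed, clipping the outline — boundary = 24.08 mm. Overall, the cross-section is a single solid region. Total boundary length (outer) = 24.08 mm.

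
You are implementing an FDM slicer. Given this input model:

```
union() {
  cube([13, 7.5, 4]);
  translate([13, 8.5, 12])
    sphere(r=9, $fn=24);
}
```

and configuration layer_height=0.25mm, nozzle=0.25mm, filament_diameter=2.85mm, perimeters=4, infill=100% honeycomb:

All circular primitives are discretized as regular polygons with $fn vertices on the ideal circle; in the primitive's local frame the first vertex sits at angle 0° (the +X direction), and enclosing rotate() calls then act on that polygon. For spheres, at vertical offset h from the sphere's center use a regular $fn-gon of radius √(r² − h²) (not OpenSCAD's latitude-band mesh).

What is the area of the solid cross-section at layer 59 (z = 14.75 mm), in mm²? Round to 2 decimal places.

At z = 14.75 mm: the cube does not reach this height (z outside [0, 4]); the r=9 sphere at (13, 8.5) slices to a regular 24-gon of circumradius 8.570 (√(r²−h²) with h=2.75 from center) (area = (24/2)·8.570²·sin(360°/24) = 228.08 mm²); Taking the union: only the r=9 sphere at (13, 8.5) is present, so the union is just that shape — area = 228.08 mm². Overall, the cross-section is a single solid region. Net area = 228.08 mm².

228.08 mm²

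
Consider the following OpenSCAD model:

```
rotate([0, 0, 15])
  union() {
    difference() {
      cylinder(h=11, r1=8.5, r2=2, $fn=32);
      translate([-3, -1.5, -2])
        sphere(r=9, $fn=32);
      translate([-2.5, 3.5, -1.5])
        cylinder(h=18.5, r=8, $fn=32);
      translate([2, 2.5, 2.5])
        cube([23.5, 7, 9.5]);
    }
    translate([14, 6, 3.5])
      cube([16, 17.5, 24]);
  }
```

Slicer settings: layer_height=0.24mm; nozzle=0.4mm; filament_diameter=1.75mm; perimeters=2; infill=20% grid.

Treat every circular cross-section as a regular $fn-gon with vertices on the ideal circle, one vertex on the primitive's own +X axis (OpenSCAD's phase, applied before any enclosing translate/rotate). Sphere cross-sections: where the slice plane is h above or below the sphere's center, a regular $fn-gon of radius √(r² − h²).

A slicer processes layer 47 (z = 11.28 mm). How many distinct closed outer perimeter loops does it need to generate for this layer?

1

At z = 11.28 mm: the cone is not intersected at this z (z outside [0, 11]); the sphere at (-3, -1.5) is absent (|z−center|=13.280 > r=9); the r=8 cylinder at (-2.5, 3.5) gives a regular 32-gon of circumradius 8 (constant along its height); the cube at (2, 2.5) is present — its section is the full 23.5×7 rectangle; After the difference (first − rest): the first operand is absent here, so nothing remains; the 16×17.5 cube at (14, 6) contributes its full rectangle; Merging all regions: only the 16×17.5 cube at (14, 6) is present, so the union is just that shape — 1 connected region; (whole slice rotated 15° about Z — lengths, areas and connectivity unchanged). The result has 1 disconnected region.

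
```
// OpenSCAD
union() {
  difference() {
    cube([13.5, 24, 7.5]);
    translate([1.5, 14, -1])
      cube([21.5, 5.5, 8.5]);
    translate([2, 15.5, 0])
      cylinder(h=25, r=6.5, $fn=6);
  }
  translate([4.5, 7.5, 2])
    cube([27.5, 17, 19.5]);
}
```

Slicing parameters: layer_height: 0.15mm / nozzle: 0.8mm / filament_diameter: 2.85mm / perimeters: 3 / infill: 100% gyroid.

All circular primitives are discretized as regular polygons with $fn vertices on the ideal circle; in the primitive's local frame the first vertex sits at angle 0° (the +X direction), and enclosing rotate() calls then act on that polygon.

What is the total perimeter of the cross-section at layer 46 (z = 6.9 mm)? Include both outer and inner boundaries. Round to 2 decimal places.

122.00 mm

At z = 6.9 mm: the cube (footprint 13.5×24) is included at this height (perimeter 75.00 mm); the 21.5×5.5 cube at (1.5, 14) contributes its full rectangle (perimeter 54.00 mm); the cylinder at (2, 15.5): section is a regular 6-gon, circumradius r=6.5 (perimeter = 2·6·6.500·sin(180°/6) = 39.00 mm); Taking the first minus the rest: starting from the 13.5×24 cube, the 21.5×5.5 cube at (1.5, 14) partially overlaps it — only the 66.00 mm² overlap (of its 118.25 mm²) is removed, clipping the outline; the r=6.5 cylinder at (2, 15.5) partially overlaps it — only the 44.17 mm² overlap (of its 109.77 mm²) is removed, clipping the outline — boundary = 88.57 mm; the 27.5×17 cube at (4.5, 7.5) contributes its full rectangle (perimeter 89.00 mm); Merging all regions: the regions partially overlap (shared area 88.99 mm²), so the edge portions inside another operand are dropped and the merged outline is re-measured after clipping — boundary = 122.00 mm. Overall, the cross-section is a single solid region. Total boundary length (outer) = 122.00 mm.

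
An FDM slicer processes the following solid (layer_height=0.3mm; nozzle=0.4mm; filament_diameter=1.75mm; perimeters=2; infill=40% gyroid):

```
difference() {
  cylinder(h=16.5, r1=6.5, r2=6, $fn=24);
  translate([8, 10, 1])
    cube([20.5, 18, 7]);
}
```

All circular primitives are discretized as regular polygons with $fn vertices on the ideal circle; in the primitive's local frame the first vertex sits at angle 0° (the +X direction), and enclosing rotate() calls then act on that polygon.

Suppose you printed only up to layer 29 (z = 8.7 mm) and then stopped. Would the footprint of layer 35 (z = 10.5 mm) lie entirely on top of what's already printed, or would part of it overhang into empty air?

entirely on top

Compare the two slices. At z = 8.7: the cone (r1=6.5→r2=6) has section circumradius 6.236 here — a regular 24-gon (area = (24/2)·6.236²·sin(360°/24) = 120.79 mm²); the cube at (8, 10) is absent (z outside [1, 8]); Subtracting the remaining from the first: none of the subtracted shapes is present at this height, so the cone is unchanged — area = 120.79 mm². At z = 10.5: the cone (r1=6.5→r2=6) has section circumradius 6.182 here — a regular 24-gon (area = (24/2)·6.182²·sin(360°/24) = 118.69 mm²); the cube at (8, 10) is not intersected at this z (z outside [1, 8]); After the difference (first − rest): none of the subtracted shapes is present at this height, so the cone is unchanged — area = 118.69 mm². Checking containment: the cross-section at z = 10.5 is a subset of the cross-section at z = 8.7.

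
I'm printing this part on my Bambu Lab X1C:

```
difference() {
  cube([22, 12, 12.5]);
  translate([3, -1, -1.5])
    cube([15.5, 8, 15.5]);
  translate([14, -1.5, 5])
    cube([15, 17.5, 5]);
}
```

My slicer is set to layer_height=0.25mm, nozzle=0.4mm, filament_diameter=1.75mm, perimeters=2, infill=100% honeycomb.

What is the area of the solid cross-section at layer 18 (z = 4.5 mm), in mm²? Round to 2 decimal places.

At z = 4.5 mm: the cube is present — its section is the full 22×12 rectangle (area 264.00 mm²); the cube at (3, -1) (footprint 15.5×8) is included at this height (area 124.00 mm²); the cube at (14, -1.5) is absent (z outside [5, 10]); Taking the first minus the rest: starting from the 22×12 cube (264.00 mm²), the 15.5×8 cube at (3, -1) partially overlaps it — only the 108.50 mm² overlap (of its 124.00 mm²) is removed, clipping the outline — area = 155.50 mm². Overall, the cross-section is a single solid region. Net area = 155.50 mm².

155.50 mm²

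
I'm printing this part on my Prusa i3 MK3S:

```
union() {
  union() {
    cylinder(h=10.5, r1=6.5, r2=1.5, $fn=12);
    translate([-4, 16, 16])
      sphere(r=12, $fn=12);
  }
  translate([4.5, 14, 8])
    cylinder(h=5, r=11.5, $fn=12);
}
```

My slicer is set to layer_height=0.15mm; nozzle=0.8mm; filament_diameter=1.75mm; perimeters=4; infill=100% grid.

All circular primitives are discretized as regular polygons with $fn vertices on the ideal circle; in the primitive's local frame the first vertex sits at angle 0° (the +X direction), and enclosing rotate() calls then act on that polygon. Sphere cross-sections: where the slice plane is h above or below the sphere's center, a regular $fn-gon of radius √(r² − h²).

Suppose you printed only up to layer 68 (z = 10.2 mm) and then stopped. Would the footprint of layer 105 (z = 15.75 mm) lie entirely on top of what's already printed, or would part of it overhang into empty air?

Compare the two slices. At z = 10.2: the cone contributes a regular 12-gon of circumradius 1.643 (interpolated between r1=6.5 and r2=1.5 at t=0.971) (area = (12/2)·1.643²·sin(360°/12) = 8.10 mm²); the r=12 sphere at (-4, 16) contributes a regular 12-gon of circumradius √(12²−5.8²) = 10.505 (area = (12/2)·10.505²·sin(360°/12) = 331.08 mm²); Taking the union: the 2 present regions are separate (no shared area or edge), so areas and boundary lengths simply add and each stays a separate island — area = 339.18 mm²; the cylinder at (4.5, 14): section is a regular 12-gon, circumradius r=11.5 (area = (12/2)·11.500²·sin(360°/12) = 396.75 mm²); Taking the union: the regions partially overlap — summed areas 735.93 mm² minus the doubly-counted overlap 179.94 mm² gives 555.98 mm² — area = 555.98 mm². At z = 15.75: the cone does not reach this height (z outside [0, 10.5]); the r=12 sphere at (-4, 16) slices to a regular 12-gon of circumradius 11.997 (√(r²−h²) with h=0.25 from center) (area = (12/2)·11.997²·sin(360°/12) = 431.81 mm²); Combining (union): only the r=12 sphere at (-4, 16) is present, so the union is just that shape — area = 431.81 mm²; the cylinder at (4.5, 14) does not reach this height (z outside [8, 13]); Taking the union: only the result so far is present, so the union is just that shape — area = 431.81 mm². Checking containment: at z = 15.75 the cross-section extends beyond the z = 10.2 cross-section by about 62.79 mm².

part overhangs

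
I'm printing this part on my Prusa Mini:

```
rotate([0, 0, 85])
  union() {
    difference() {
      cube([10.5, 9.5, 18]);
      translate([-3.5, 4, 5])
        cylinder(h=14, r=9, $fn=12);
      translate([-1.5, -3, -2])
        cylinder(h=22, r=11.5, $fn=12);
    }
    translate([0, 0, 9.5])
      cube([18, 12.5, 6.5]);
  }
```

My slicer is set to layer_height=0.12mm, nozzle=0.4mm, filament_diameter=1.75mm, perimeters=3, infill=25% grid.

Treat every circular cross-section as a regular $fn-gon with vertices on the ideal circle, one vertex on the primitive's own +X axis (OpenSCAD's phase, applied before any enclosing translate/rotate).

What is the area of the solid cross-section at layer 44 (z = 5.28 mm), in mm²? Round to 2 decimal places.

At z = 5.28 mm: the 10.5×9.5 cube contributes its full rectangle (area 99.75 mm²); the r=9 cylinder at (-3.5, 4) contributes a regular 12-gon of circumradius 9 (area = (12/2)·9.000²·sin(360°/12) = 243.00 mm²); the cylinder at (-1.5, -3): section is a regular 12-gon, circumradius r=11.5 (area = (12/2)·11.500²·sin(360°/12) = 396.75 mm²); Taking the first minus the rest: starting from the 10.5×9.5 cube (99.75 mm²), the r=9 cylinder at (-3.5, 4) partially overlaps it — only the 45.69 mm² overlap (of its 243.00 mm²) is removed, clipping the outline; the r=11.5 cylinder at (-1.5, -3) partially overlaps it — only the 16.21 mm² overlap (of its 396.75 mm²) is removed, clipping the outline — area = 37.85 mm²; the cube does not reach this height (z outside [9.5, 16]); Combining (union): only that combined region is present, so the union is just that shape — area = 37.85 mm²; (rotated 85° about Z; rotation is an isometry so areas/perimeters/island counts are preserved). Overall, the cross-section is a single solid region. Net area = 37.85 mm².

37.85 mm²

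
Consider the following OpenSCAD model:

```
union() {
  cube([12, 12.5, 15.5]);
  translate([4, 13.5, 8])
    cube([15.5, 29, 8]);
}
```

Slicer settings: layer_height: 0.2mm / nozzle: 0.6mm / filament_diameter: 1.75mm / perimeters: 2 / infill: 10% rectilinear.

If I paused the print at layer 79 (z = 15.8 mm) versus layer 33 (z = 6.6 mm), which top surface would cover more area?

layer 79 (z = 15.8 mm)

Layer 79 (z = 15.8): the cube is absent (z outside [0, 15.5]); the cube at (4, 13.5) is present — its section is the full 15.5×29 rectangle (area 449.50 mm²); Merging all regions: only the 15.5×29 cube at (4, 13.5) is present, so the union is just that shape — area = 449.50 mm². So its area = 449.50 mm². Layer 33 (z = 6.6): the 12×12.5 cube contributes its full rectangle (area 150.00 mm²); the cube at (4, 13.5) does not reach this height (z outside [8, 16]); Combining (union): only the 12×12.5 cube is present, so the union is just that shape — area = 150.00 mm². So its area = 150.00 mm². Layer 79 is larger (449.50 vs 150.00 mm²).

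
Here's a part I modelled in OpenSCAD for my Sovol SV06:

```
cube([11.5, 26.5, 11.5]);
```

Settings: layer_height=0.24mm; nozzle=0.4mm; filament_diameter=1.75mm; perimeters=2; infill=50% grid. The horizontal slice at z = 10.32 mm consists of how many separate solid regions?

1

At z = 10.32 mm: the cube (footprint 11.5×26.5) is included at this height. The result has 1 disconnected region.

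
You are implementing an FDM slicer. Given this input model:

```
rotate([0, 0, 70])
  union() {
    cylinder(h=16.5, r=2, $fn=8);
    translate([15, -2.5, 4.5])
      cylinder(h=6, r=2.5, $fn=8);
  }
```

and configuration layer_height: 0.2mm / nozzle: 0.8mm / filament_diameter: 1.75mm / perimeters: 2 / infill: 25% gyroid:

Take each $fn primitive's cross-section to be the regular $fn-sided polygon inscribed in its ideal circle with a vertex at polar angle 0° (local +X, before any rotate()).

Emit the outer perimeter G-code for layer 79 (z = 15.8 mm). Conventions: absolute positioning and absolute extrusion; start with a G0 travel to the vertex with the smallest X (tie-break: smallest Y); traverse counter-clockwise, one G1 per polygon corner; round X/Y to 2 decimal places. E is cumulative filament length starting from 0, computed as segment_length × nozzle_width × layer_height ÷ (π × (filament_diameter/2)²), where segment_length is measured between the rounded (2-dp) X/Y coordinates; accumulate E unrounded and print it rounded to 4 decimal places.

G0 X-1.88 Y0.68 Z15.80
G1 X-1.81 Y-0.85 E0.1019
G1 X-0.68 Y-1.88 E0.2036
G1 X0.85 Y-1.81 E0.3055
G1 X1.88 Y-0.68 E0.4072
G1 X1.81 Y0.85 E0.5091
G1 X0.68 Y1.88 E0.6108
G1 X-0.85 Y1.81 E0.7127
G1 X-1.88 Y0.68 E0.8144

At z = 15.8 mm: the r=2 cylinder contributes a regular 8-gon of circumradius 2; the cylinder at (15, -2.5) is absent (z outside [4.5, 10.5]); Combining (union): only the r=2 cylinder is present, so the union is just that shape — 1 connected region; (rotated 70° about Z; rotation is an isometry so areas/perimeters/island counts are preserved). The outline is a single polygon with 8 vertices. Extrusion per mm of travel: 0.8 × 0.2 / (π × 0.875²) = 0.066520. Accumulating E over each segment gives final E = 0.8144.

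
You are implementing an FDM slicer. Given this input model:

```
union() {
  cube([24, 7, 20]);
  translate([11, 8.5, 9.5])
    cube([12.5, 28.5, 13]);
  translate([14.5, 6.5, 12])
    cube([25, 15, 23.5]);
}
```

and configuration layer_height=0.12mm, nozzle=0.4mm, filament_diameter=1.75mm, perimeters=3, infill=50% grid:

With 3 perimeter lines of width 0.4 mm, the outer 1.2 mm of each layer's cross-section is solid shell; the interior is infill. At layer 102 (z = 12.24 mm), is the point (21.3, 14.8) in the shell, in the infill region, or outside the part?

infill

At z = 12.24 mm: the cube is present — its section is the full 24×7 rectangle; the 12.5×28.5 cube at (11, 8.5) contributes its full rectangle; the cube at (14.5, 6.5) (footprint 25×15) is included at this height; Merging all regions: the regions partially overlap (shared area 121.75 mm²), so overlapping operands fuse into one piece — 1 connected region. Overall, the cross-section is a single solid region. The nearest boundary edge runs (23.50, 37.00)→(23.50, 21.50); distance from the point to it = 7.05 mm. The point is inside the cross-section and 7.05 mm from the nearest boundary — more than the 1.2 mm shell width (3 × 0.4), so it's in the infill interior.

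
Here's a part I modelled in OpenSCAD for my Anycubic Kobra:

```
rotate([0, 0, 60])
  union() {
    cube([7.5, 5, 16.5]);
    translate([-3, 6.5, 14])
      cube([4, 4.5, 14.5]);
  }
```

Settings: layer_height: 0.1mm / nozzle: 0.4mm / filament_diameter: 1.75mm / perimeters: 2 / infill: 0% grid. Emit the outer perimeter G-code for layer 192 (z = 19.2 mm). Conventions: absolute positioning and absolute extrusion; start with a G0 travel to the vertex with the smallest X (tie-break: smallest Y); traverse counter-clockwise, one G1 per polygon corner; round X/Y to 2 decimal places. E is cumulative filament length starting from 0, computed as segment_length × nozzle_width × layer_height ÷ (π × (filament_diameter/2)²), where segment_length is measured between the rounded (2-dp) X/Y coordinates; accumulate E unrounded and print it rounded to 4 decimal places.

G0 X-11.03 Y2.90 Z19.20
G1 X-7.13 Y0.65 E0.0749
G1 X-5.13 Y4.12 E0.1415
G1 X-9.03 Y6.37 E0.2164
G1 X-11.03 Y2.90 E0.2830

At z = 19.2 mm: the cube is not intersected at this z (z outside [0, 16.5]); the cube at (-3, 6.5) (footprint 4×4.5) is included at this height; Combining (union): only the 4×4.5 cube at (-3, 6.5) is present, so the union is just that shape — 1 connected region; (rotated 60° about Z; rotation is an isometry so areas/perimeters/island counts are preserved). The outline is a single polygon with 4 vertices. Extrusion per mm of travel: 0.4 × 0.1 / (π × 0.875²) = 0.016630. Accumulating E over each segment gives final E = 0.2830.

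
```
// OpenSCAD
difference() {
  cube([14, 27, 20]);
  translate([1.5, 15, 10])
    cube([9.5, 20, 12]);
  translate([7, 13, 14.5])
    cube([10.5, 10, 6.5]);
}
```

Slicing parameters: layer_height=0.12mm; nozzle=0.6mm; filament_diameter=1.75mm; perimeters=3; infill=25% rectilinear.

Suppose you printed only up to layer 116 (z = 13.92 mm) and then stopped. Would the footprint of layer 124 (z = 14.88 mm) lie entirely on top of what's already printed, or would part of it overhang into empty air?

Compare the two slices. At z = 13.92: the cube (footprint 14×27) is included at this height (area 378.00 mm²); the cube at (1.5, 15) (footprint 9.5×20) is included at this height (area 190.00 mm²); the cube at (7, 13) does not reach this height (z outside [14.5, 21]); Taking the first minus the rest: starting from the 14×27 cube (378.00 mm²), the 9.5×20 cube at (1.5, 15) partially overlaps it — only the 114.00 mm² overlap (of its 190.00 mm²) is removed, clipping the outline — area = 264.00 mm². At z = 14.88: the 14×27 cube contributes its full rectangle (area 378.00 mm²); the 9.5×20 cube at (1.5, 15) contributes its full rectangle (area 190.00 mm²); the cube at (7, 13) (footprint 10.5×10) is included at this height (area 105.00 mm²); Taking the first minus the rest: starting from the 14×27 cube (378.00 mm²), the 9.5×20 cube at (1.5, 15) partially overlaps it — only the 114.00 mm² overlap (of its 190.00 mm²) is removed, clipping the outline; the 10.5×10 cube at (7, 13) partially overlaps it — only the 38.00 mm² overlap (of its 105.00 mm²) is removed, clipping the outline — area = 226.00 mm². Checking containment: the cross-section at z = 14.88 is a subset of the cross-section at z = 13.92.

entirely on top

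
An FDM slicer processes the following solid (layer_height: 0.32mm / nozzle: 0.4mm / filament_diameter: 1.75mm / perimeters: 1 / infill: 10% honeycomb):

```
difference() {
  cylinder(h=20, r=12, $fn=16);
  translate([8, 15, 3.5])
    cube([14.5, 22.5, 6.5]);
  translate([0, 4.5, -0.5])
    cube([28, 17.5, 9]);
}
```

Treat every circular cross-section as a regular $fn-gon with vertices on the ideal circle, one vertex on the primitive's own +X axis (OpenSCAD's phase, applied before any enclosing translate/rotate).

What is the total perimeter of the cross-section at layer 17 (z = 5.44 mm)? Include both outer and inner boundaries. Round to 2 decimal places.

At z = 5.44 mm: the r=12 cylinder contributes a regular 16-gon of circumradius 12 (perimeter = 2·16·12.000·sin(180°/16) = 74.91 mm); the 14.5×22.5 cube at (8, 15) contributes its full rectangle (perimeter 74.00 mm); the cube at (0, 4.5) is present — its section is the full 28×17.5 rectangle (perimeter 91.00 mm); Subtracting the remaining from the first: starting from the r=12 cylinder, the 14.5×22.5 cube at (8, 15) misses the remaining region (no effect); the 28×17.5 cube at (0, 4.5) partially overlaps it — only the 58.23 mm² overlap (of its 490.00 mm²) is removed, clipping the outline — boundary = 79.38 mm. Overall, the cross-section is a single solid region. Total boundary length (outer) = 79.38 mm.

79.38 mm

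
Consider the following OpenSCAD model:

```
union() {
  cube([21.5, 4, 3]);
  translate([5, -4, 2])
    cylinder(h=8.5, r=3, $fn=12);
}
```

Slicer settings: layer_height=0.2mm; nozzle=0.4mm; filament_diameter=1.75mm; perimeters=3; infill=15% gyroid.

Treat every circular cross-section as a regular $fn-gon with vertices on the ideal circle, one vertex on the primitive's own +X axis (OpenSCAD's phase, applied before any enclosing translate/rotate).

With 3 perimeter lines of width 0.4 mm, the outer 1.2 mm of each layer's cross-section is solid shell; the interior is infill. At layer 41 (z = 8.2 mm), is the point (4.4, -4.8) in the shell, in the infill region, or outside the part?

infill

At z = 8.2 mm: the cube is absent (z outside [0, 3]); the r=3 cylinder at (5, -4) contributes a regular 12-gon of circumradius 3; Merging all regions: only the r=3 cylinder at (5, -4) is present, so the union is just that shape — 1 connected region. Overall, the cross-section is a single solid region. The nearest boundary edge runs (2.40, -5.50)→(3.50, -6.60); distance from the point to it = 1.91 mm. The point is inside the cross-section and 1.91 mm from the nearest boundary — more than the 1.2 mm shell width (3 × 0.4), so it's in the infill interior.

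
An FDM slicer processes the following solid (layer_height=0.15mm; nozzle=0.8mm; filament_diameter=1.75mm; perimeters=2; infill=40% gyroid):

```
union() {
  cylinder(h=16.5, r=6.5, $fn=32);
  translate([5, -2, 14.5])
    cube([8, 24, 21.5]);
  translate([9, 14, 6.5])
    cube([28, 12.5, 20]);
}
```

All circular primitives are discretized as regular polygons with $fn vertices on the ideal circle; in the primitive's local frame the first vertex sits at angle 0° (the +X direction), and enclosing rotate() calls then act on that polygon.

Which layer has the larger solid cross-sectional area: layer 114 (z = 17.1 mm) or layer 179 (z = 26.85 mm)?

layer 114 (z = 17.1 mm)

Layer 114 (z = 17.1): the cylinder does not reach this height (z outside [0, 16.5]); the 8×24 cube at (5, -2) contributes its full rectangle (area 192.00 mm²); the 28×12.5 cube at (9, 14) contributes its full rectangle (area 350.00 mm²); Merging all regions: the regions partially overlap — summed areas 542.00 mm² minus the doubly-counted overlap 32.00 mm² gives 510.00 mm² — area = 510.00 mm². So its area = 510.00 mm². Layer 179 (z = 26.85): the cylinder is not intersected at this z (z outside [0, 16.5]); the cube at (5, -2) is present — its section is the full 8×24 rectangle (area 192.00 mm²); the cube at (9, 14) does not reach this height (z outside [6.5, 26.5]); Combining (union): only the 8×24 cube at (5, -2) is present, so the union is just that shape — area = 192.00 mm². So its area = 192.00 mm². Layer 114 is larger (510.00 vs 192.00 mm²).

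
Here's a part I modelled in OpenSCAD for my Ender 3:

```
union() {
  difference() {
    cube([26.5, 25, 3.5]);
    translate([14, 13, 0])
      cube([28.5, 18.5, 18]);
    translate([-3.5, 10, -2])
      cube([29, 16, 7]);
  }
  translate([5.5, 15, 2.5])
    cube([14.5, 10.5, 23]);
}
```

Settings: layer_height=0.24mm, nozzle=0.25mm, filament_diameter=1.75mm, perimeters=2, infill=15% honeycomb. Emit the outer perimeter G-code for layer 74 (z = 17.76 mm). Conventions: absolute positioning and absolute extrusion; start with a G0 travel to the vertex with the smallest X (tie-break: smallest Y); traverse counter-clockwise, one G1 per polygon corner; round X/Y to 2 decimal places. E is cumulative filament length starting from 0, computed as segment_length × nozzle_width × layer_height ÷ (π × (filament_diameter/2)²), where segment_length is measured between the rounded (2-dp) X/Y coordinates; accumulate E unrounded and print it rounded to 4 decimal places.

At z = 17.76 mm: the cube is not intersected at this z (z outside [0, 3.5]); the 28.5×18.5 cube at (14, 13) contributes its full rectangle; the cube at (-3.5, 10) does not reach this height (z outside [-2, 5]); Taking the first minus the rest: the first operand is absent here, so nothing remains; the 14.5×10.5 cube at (5.5, 15) contributes its full rectangle; Taking the union: only the 14.5×10.5 cube at (5.5, 15) is present, so the union is just that shape — 1 connected region. The outline is a single polygon with 4 vertices. Extrusion per mm of travel: 0.25 × 0.24 / (π × 0.875²) = 0.024945. Accumulating E over each segment gives final E = 1.2473.

G0 X5.50 Y15.00 Z17.76
G1 X20.00 Y15.00 E0.3617
G1 X20.00 Y25.50 E0.6236
G1 X5.50 Y25.50 E0.9853
G1 X5.50 Y15.00 E1.2473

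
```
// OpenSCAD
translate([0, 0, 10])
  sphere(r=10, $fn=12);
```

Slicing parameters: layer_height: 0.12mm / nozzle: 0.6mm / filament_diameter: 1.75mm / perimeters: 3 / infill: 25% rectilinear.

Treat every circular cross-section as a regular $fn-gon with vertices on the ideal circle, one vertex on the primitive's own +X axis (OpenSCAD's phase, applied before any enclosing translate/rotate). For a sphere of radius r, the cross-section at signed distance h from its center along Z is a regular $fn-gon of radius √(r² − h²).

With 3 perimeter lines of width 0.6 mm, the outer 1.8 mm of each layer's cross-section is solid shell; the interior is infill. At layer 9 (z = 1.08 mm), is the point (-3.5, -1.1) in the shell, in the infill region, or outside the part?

At z = 1.08 mm: the sphere: section is a regular 12-gon, circumradius = √(r²−h²) = √(10²−8.92²) = 4.520. Overall, the cross-section is a single solid region. The nearest boundary edge runs (-4.52, 0.00)→(-3.91, -2.26); distance from the point to it = 0.70 mm. The point is inside the cross-section, 0.70 mm from the nearest boundary — within the 1.8 mm shell band (3 × 0.6).

shell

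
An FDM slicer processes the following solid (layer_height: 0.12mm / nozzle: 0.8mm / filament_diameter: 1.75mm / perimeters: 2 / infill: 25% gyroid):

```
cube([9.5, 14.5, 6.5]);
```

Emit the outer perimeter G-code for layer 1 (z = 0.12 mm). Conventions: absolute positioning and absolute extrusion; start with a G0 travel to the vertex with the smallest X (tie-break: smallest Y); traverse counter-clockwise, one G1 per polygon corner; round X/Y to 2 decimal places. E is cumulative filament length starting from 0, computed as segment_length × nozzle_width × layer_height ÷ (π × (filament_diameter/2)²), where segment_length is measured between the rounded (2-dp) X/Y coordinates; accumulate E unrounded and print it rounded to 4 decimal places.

G0 X0.00 Y0.00 Z0.12
G1 X9.50 Y0.00 E0.3792
G1 X9.50 Y14.50 E0.9579
G1 X0.00 Y14.50 E1.3371
G1 X0.00 Y0.00 E1.9158

At z = 0.12 mm: the cube is present — its section is the full 9.5×14.5 rectangle. The outline is a single polygon with 4 vertices. Extrusion per mm of travel: 0.8 × 0.12 / (π × 0.875²) = 0.039912. Accumulating E over each segment gives final E = 1.9158.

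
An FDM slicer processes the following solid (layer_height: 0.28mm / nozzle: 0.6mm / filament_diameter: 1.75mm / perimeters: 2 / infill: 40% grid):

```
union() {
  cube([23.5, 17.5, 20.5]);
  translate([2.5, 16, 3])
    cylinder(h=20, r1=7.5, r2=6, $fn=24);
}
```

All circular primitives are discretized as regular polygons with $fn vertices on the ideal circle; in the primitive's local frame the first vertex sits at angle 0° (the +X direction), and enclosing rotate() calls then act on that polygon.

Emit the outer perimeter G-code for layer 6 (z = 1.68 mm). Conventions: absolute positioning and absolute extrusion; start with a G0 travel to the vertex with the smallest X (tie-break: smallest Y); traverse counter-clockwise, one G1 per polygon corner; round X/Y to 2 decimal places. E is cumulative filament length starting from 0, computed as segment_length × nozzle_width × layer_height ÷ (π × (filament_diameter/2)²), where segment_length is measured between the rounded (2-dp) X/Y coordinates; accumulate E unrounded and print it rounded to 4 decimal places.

G0 X0.00 Y0.00 Z1.68
G1 X23.50 Y0.00 E1.6414
G1 X23.50 Y17.50 E2.8637
G1 X0.00 Y17.50 E4.5051
G1 X0.00 Y0.00 E5.7274

At z = 1.68 mm: the cube (footprint 23.5×17.5) is included at this height; the cone at (2.5, 16) does not reach this height (z outside [3, 23]); Combining (union): only the 23.5×17.5 cube is present, so the union is just that shape — 1 connected region. The outline is a single polygon with 4 vertices. Extrusion per mm of travel: 0.6 × 0.28 / (π × 0.875²) = 0.069846. Accumulating E over each segment gives final E = 5.7274.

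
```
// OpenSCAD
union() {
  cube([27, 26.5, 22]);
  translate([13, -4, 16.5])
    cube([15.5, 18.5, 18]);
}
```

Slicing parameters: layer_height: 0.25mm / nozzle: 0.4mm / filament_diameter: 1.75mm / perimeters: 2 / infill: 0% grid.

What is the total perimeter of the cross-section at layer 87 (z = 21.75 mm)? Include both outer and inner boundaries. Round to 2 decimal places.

At z = 21.75 mm: the cube is present — its section is the full 27×26.5 rectangle (perimeter 107.00 mm); the 15.5×18.5 cube at (13, -4) contributes its full rectangle (perimeter 68.00 mm); Merging all regions: the regions partially overlap (shared area 203.00 mm²), so the edge portions inside another operand are dropped and the merged outline is re-measured after clipping — boundary = 118.00 mm. Overall, the cross-section is a single solid region. Total boundary length (outer) = 118.00 mm.

118.00 mm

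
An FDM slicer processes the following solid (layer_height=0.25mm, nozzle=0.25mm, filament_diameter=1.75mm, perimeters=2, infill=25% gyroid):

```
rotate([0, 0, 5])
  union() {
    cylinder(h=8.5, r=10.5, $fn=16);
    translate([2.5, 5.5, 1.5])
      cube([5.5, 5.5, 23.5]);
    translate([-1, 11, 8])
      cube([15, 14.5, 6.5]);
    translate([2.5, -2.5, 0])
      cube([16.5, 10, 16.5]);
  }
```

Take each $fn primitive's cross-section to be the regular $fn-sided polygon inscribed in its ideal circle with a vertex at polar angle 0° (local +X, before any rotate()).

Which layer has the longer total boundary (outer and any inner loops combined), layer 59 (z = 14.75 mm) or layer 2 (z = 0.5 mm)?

layer 2 (z = 0.5 mm)

Layer 59 (z = 14.75): the cylinder is absent (z outside [0, 8.5]); the cube at (2.5, 5.5) is present — its section is the full 5.5×5.5 rectangle (perimeter 22.00 mm); the cube at (-1, 11) is absent (z outside [8, 14.5]); the 16.5×10 cube at (2.5, -2.5) contributes its full rectangle (perimeter 53.00 mm); Taking the union: the regions partially overlap (shared area 11.00 mm²), so the edge portions inside another operand are dropped and the merged outline is re-measured after clipping — boundary = 60.00 mm; (rotated 5° about Z; rotation is an isometry so areas/perimeters/island counts are preserved). So its perimeter = 60.00 mm. Layer 2 (z = 0.5): the r=10.5 cylinder gives a regular 16-gon of circumradius 10.5 (constant along its height) (perimeter = 2·16·10.500·sin(180°/16) = 65.55 mm); the cube at (2.5, 5.5) is absent (z outside [1.5, 25]); the cube at (-1, 11) is not intersected at this z (z outside [8, 14.5]); the cube at (2.5, -2.5) is present — its section is the full 16.5×10 rectangle (perimeter 53.00 mm); Merging all regions: the regions partially overlap (shared area 70.94 mm²), so the edge portions inside another operand are dropped and the merged outline is re-measured after clipping — boundary = 85.36 mm; (whole slice rotated 5° about Z — lengths, areas and connectivity unchanged). So its perimeter = 85.36 mm. Layer 2 is larger (85.36 vs 60.00 mm).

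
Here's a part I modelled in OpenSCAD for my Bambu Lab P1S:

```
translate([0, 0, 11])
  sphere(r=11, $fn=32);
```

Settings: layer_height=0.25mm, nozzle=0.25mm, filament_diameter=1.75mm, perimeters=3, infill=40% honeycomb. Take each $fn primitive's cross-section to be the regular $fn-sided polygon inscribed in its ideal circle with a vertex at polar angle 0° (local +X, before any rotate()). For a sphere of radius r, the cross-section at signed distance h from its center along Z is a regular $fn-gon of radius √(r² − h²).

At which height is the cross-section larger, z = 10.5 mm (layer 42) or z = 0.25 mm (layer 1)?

Layer 42 (z = 10.5): the sphere: section is a regular 32-gon, circumradius = √(r²−h²) = √(11²−0.5²) = 10.989 (area = (32/2)·10.989²·sin(360°/32) = 376.91 mm²). So its area = 376.91 mm². Layer 1 (z = 0.25): the sphere: section is a regular 32-gon, circumradius = √(r²−h²) = √(11²−10.75²) = 2.332 (area = (32/2)·2.332²·sin(360°/32) = 16.97 mm²). So its area = 16.97 mm². Layer 42 is larger (376.91 vs 16.97 mm²).

layer 42 (z = 10.5 mm)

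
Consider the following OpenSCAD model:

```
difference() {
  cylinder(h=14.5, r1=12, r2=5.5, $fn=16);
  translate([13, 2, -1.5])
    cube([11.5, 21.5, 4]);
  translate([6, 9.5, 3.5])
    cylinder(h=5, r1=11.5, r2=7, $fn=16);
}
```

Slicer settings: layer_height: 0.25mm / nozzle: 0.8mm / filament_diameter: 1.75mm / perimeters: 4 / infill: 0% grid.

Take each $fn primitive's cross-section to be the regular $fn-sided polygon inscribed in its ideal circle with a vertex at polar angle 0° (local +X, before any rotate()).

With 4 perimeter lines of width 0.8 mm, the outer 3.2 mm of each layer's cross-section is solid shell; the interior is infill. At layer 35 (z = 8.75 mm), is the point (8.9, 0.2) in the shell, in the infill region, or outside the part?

outside

At z = 8.75 mm: the cone: at t=0.603 of its height the radius interpolates to r₁+(r₂−r₁)t = 8.078, giving a regular 16-gon of that circumradius; the cube at (13, 2) is not intersected at this z (z outside [-1.5, 2.5]); the cone at (6, 9.5) is not intersected at this z (z outside [3.5, 8.5]); Subtracting the remaining from the first: none of the subtracted shapes is present at this height, so the cone is unchanged — 1 connected region. Overall, the cross-section is a single solid region. The nearest boundary edge runs (8.08, 0.00)→(7.46, 3.09); distance from the point to it = 0.85 mm. The point is not inside any of the regions above, so it lies outside the cross-section (0.85 mm from the nearest boundary).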